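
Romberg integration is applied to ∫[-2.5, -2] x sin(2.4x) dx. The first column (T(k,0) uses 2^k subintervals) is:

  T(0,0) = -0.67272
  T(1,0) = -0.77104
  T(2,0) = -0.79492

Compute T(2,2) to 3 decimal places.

-0.803

Richardson extrapolation on the trapezoidal column (denominator 4−1=3):
T(1,1) = -0.77104 + (-0.77104 − (-0.67272))/3 = -0.80381
T(2,1) = (4·(-0.79492) − (-0.77104)) / 3 = -0.80288
T(2,2) = (16·(-0.80288) − (-0.80381)) / 15 = -0.80282
(Column j=1 coincides with Simpson's rule on the same nodes.)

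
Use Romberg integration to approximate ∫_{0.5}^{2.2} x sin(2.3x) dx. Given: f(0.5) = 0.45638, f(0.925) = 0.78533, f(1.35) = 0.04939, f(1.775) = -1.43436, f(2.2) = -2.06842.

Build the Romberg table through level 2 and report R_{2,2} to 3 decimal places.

-0.594

R_{0,0} (trapezoid, 1 panel, h=1.7000): -1.37023
R_{1,0} (trapezoid, 2 panels, h=0.8500): -0.64314
R_{2,0} (trapezoid, 4 panels, h=0.4250): -0.59741
R_{1,1} = -0.64314 + (-0.64314 − (-1.37023))/3 = -0.40078
R_{2,1} = -0.59741 + (-0.59741 − (-0.64314))/3 = -0.58217
R_{2,2} = -0.58217 + (-0.58217 − (-0.40078))/15 = -0.59426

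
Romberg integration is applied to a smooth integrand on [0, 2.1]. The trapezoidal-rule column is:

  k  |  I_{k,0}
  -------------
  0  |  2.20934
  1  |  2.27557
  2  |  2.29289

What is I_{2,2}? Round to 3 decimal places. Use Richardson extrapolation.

Richardson extrapolation on the trapezoidal column (denominator 4−1=3):
I_{1,1} = (4·2.27557 − 2.20934) / 3 = 2.29765
I_{2,1} = (4·2.29289 − 2.27557) / 3 = 2.29866
I_{2,2} = 2.29866 + (2.29866 − 2.29765)/15 = 2.29873
(Column j=1 coincides with Simpson's rule on the same nodes.)

2.299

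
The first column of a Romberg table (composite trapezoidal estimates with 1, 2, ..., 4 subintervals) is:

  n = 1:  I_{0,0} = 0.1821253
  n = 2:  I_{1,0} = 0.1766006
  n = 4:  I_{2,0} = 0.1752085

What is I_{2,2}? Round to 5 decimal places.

0.17474

Richardson extrapolation on the trapezoidal column (denominator 4−1=3):
I_{1,1} = (4·0.1766006 − 0.1821253) / 3 = 0.1747590
I_{2,1} = (4·0.1752085 − 0.1766006) / 3 = 0.1747445
I_{2,2} = 0.1747445 + (0.1747445 − 0.1747590)/15 = 0.1747435
(Column j=1 coincides with Simpson's rule on the same nodes.)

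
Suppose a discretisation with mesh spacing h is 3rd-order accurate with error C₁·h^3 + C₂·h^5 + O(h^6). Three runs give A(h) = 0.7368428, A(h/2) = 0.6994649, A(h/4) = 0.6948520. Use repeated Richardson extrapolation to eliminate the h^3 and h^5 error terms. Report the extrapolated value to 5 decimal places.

0.69420

First eliminate the h^3 term (factor 2^3 = 8):
  B₁ = (8·0.6994649 − 0.7368428)/7 = 0.6941252
  B₂ = (8·0.6948520 − 0.6994649)/7 = 0.6941930
Then eliminate the h^5 term (factor 2^5 = 32):
  (32·0.6941930 − 0.6941252)/31 = 0.6941952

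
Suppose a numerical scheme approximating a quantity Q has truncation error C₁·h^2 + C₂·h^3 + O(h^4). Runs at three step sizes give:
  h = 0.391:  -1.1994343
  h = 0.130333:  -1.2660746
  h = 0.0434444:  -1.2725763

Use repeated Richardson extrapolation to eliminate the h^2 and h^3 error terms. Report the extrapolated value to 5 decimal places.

-1.27335

First eliminate the h^2 term (factor 3^2 = 9):
  B₁ = (9·(-1.2660746) − (-1.1994343))/8 = -1.2744046
  B₂ = (9·(-1.2725763) − (-1.2660746))/8 = -1.2733890
Then eliminate the h^3 term (factor 3^3 = 27):
  (27·(-1.2733890) − (-1.2744046))/26 = -1.2733499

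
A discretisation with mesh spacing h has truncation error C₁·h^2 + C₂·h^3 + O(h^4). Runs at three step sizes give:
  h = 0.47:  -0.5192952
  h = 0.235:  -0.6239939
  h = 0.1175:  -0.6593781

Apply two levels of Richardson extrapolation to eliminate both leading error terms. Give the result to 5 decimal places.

-0.67293

First eliminate the h^2 term (factor 2^2 = 4):
  B₁ = (4·(-0.6239939) − (-0.5192952))/3 = -0.6588935
  B₂ = (4·(-0.6593781) − (-0.6239939))/3 = -0.6711728
Then eliminate the h^3 term (factor 2^3 = 8):
  (8·(-0.6711728) − (-0.6588935))/7 = -0.6729270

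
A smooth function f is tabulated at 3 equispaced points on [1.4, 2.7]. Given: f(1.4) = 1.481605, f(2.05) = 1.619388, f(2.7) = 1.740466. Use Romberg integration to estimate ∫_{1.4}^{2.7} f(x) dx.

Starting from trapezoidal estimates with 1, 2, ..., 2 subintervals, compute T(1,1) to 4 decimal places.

2.1016

T(0,0) (trapezoid, 1 panel, h=1.3000): 2.094346
T(1,0) (trapezoid, 2 panels, h=0.6500): 2.099775
T(1,1) = 2.099775 + (2.099775 − 2.094346)/3 = 2.101585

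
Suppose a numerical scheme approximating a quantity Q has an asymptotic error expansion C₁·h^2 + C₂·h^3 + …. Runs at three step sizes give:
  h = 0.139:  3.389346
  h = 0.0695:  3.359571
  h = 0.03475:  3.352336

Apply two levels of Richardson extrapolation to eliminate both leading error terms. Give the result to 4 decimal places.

First eliminate the h^2 term (factor 2^2 = 4):
  B₁ = (4·3.359571 − 3.389346)/3 = 3.349646
  B₂ = (4·3.352336 − 3.359571)/3 = 3.349924
Then eliminate the h^3 term (factor 2^3 = 8):
  (8·3.349924 − 3.349646)/7 = 3.349964

3.3500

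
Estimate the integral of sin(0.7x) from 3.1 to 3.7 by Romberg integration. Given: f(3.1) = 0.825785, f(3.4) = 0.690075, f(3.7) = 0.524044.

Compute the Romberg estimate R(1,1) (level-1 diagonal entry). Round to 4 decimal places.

R(0,0) (trapezoid, 1 panel, h=0.6000): 0.404949
R(1,0) (trapezoid, 2 panels, h=0.3000): 0.409497
R(1,1) = 0.409497 + (0.409497 − 0.404949)/3 = 0.411013

0.4110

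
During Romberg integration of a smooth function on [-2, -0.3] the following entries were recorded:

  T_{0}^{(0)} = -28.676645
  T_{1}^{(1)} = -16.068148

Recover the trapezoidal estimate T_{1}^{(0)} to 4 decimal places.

-19.2203

From T_{1}^{(1)} = (4·T_{1}^{(0)} − T_{0}^{(0)})/3, solve for T_{1}^{(0)}:
4·T_{1}^{(0)} = 3·(-16.068148) + (-28.676645) = -76.881089
T_{1}^{(0)} = -19.220272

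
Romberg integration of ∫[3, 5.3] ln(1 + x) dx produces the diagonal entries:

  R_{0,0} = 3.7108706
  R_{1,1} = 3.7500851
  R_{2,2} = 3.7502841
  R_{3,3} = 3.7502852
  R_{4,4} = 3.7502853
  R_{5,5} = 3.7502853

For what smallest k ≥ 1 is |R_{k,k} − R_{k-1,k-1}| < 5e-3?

k = 2

|R_{1,1} − R_{0,0}| = 0.0392145 ≥ 5e-3
|R_{2,2} − R_{1,1}| = 0.0001990 < 5e-3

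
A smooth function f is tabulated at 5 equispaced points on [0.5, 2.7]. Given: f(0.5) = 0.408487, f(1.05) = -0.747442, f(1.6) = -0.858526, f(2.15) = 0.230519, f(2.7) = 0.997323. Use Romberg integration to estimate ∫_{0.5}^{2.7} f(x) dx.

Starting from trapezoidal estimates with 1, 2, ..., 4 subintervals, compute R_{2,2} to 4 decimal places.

R_{0,0} (trapezoid, 1 panel, h=2.2000): 1.546391
R_{1,0} (trapezoid, 2 panels, h=1.1000): -0.171183
R_{2,0} (trapezoid, 4 panels, h=0.5500): -0.369899
R_{1,1} = -0.171183 + (-0.171183 − 1.546391)/3 = -0.743708
R_{2,1} = -0.369899 + (-0.369899 − (-0.171183))/3 = -0.436138
R_{2,2} = -0.436138 + (-0.436138 − (-0.743708))/15 = -0.415633

-0.4156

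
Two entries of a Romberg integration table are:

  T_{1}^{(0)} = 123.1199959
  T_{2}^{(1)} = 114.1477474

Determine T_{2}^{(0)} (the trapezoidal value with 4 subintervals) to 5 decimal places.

116.39081

From T_{2}^{(1)} = (4·T_{2}^{(0)} − T_{1}^{(0)})/3, solve for T_{2}^{(0)}:
4·T_{2}^{(0)} = 3·114.1477474 + 123.1199959 = 465.5632381
T_{2}^{(0)} = 116.3908095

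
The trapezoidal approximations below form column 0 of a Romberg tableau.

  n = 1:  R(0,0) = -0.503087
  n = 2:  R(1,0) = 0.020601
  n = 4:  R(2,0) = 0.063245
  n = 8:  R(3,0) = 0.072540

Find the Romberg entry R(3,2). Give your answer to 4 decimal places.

0.0755

Richardson extrapolation on the trapezoidal column (denominator 4−1=3):
R(2,1) = 0.063245 + (0.063245 − 0.020601)/3 = 0.077460
R(3,1) = (4·0.072540 − 0.063245) / 3 = 0.075638
R(3,2) = 0.075638 + (0.075638 − 0.077460)/15 = 0.075517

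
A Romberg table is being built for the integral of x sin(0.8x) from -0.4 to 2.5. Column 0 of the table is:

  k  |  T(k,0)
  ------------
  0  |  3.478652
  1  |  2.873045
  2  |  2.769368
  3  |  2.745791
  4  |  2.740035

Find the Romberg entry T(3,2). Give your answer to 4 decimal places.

2.7381

T(2,1) = 2.769368 + (2.769368 − 2.873045)/3 = 2.734809
T(3,1) = (4·2.745791 − 2.769368) / 3 = 2.737932
T(3,2) = 2.737932 + (2.737932 − 2.734809)/15 = 2.738140
(Column j=1 coincides with Simpson's rule on the same nodes.)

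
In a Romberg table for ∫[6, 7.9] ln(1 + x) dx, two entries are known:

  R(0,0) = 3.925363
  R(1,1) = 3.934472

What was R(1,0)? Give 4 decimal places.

3.9322

From R(1,1) = (4·R(1,0) − R(0,0))/3, solve for R(1,0):
4·R(1,0) = 3·3.934472 + 3.925363 = 15.728779
R(1,0) = 3.932195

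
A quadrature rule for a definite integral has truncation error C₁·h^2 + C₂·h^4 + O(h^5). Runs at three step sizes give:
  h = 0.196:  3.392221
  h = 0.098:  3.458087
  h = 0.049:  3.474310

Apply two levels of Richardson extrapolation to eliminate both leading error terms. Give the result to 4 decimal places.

3.4797

First eliminate the h^2 term (factor 2^2 = 4):
  B₁ = (4·3.458087 − 3.392221)/3 = 3.480042
  B₂ = (4·3.474310 − 3.458087)/3 = 3.479718
Then eliminate the h^4 term (factor 2^4 = 16):
  (16·3.479718 − 3.480042)/15 = 3.479696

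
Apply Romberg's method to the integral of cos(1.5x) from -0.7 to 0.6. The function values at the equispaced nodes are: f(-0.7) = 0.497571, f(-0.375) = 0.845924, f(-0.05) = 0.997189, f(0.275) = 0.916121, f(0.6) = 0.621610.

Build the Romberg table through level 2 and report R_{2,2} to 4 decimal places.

1.1005

R_{0,0} (trapezoid, 1 panel, h=1.3000): 0.727468
R_{1,0} (trapezoid, 2 panels, h=0.6500): 1.011907
R_{2,0} (trapezoid, 4 panels, h=0.3250): 1.078618
R_{1,1} = 1.011907 + (1.011907 − 0.727468)/3 = 1.106720
R_{2,1} = 1.078618 + (1.078618 − 1.011907)/3 = 1.100855
R_{2,2} = 1.100855 + (1.100855 − 1.106720)/15 = 1.100464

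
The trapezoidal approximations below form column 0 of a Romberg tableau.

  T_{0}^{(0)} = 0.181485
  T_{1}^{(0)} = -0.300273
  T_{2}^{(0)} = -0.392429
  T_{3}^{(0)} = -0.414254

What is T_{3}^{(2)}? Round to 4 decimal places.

T_{2}^{(1)} = -0.392429 + (-0.392429 − (-0.300273))/3 = -0.423148
T_{3}^{(1)} = (4·(-0.414254) − (-0.392429)) / 3 = -0.421529
T_{3}^{(2)} = (16·(-0.421529) − (-0.423148)) / 15 = -0.421421

-0.4214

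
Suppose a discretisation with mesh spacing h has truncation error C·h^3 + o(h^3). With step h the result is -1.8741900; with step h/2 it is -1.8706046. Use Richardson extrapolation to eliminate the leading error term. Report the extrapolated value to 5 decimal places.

The leading error scales as h^3; refining by a factor of 2 reduces it by 2^3 = 8.
Extrapolated value = (8·A(h/2) − A(h)) / (8 − 1)
= (8·(-1.8706046) − (-1.8741900)) / 7
= -13.0906468 / 7 = -1.8700924

-1.87009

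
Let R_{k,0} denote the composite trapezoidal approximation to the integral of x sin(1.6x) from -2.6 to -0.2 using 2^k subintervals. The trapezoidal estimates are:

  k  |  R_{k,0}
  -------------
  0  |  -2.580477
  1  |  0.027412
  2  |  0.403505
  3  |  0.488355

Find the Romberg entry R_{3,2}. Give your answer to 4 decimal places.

0.5158

R_{2,1} = 0.403505 + (0.403505 − 0.027412)/3 = 0.528869
R_{3,1} = 0.488355 + (0.488355 − 0.403505)/3 = 0.516638
R_{3,2} = 0.516638 + (0.516638 − 0.528869)/15 = 0.515823
(Column j=1 coincides with Simpson's rule on the same nodes.)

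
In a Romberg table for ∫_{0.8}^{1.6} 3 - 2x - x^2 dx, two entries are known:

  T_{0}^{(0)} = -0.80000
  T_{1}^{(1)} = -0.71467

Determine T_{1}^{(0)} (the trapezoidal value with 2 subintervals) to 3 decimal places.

-0.736

From T_{1}^{(1)} = (4·T_{1}^{(0)} − T_{0}^{(0)})/3, solve for T_{1}^{(0)}:
4·T_{1}^{(0)} = 3·(-0.71467) + (-0.80000) = -2.94401
T_{1}^{(0)} = -0.73600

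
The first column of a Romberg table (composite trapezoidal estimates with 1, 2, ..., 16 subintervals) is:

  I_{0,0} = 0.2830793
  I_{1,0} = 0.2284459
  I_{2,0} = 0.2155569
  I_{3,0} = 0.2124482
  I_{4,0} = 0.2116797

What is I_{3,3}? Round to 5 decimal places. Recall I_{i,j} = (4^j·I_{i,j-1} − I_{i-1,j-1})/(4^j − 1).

0.21142

I_{1,1} = 0.2284459 + (0.2284459 − 0.2830793)/3 = 0.2102348
I_{2,1} = 0.2155569 + (0.2155569 − 0.2284459)/3 = 0.2112606
I_{3,1} = (4·0.2124482 − 0.2155569) / 3 = 0.2114120
I_{2,2} = (16·0.2112606 − 0.2102348) / 15 = 0.2113290
I_{3,2} = (16·0.2114120 − 0.2112606) / 15 = 0.2114221
I_{3,3} = 0.2114221 + (0.2114221 − 0.2113290)/63 = 0.2114236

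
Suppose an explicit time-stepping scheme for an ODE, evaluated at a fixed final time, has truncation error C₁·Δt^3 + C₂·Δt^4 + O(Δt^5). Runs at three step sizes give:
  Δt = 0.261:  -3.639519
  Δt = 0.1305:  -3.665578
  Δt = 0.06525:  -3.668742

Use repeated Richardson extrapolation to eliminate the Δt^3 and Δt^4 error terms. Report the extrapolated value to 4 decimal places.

-3.6692

First eliminate the Δt^3 term (factor 2^3 = 8):
  B₁ = (8·(-3.665578) − (-3.639519))/7 = -3.669301
  B₂ = (8·(-3.668742) − (-3.665578))/7 = -3.669194
Then eliminate the Δt^4 term (factor 2^4 = 16):
  (16·(-3.669194) − (-3.669301))/15 = -3.669187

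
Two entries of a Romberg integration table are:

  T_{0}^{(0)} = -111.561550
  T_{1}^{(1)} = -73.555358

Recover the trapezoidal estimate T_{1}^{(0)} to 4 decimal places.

From T_{1}^{(1)} = (4·T_{1}^{(0)} − T_{0}^{(0)})/3, solve for T_{1}^{(0)}:
4·T_{1}^{(0)} = 3·(-73.555358) + (-111.561550) = -332.227624
T_{1}^{(0)} = -83.056906

-83.0569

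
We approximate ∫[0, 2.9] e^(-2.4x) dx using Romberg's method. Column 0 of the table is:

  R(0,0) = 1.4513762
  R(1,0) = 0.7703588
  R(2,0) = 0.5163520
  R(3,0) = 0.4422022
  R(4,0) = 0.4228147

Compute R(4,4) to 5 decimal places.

0.41627

Richardson extrapolation on the trapezoidal column (denominator 4−1=3):
R(1,1) = 0.7703588 + (0.7703588 − 1.4513762)/3 = 0.5433530
R(2,1) = 0.5163520 + (0.5163520 − 0.7703588)/3 = 0.4316831
R(3,1) = 0.4422022 + (0.4422022 − 0.5163520)/3 = 0.4174856
R(4,1) = (4·0.4228147 − 0.4422022) / 3 = 0.4163522
R(2,2) = 0.4316831 + (0.4316831 − 0.5433530)/15 = 0.4242384
R(3,2) = 0.4174856 + (0.4174856 − 0.4316831)/15 = 0.4165391
R(4,2) = (16·0.4163522 − 0.4174856) / 15 = 0.4162766
R(3,3) = 0.4165391 + (0.4165391 − 0.4242384)/63 = 0.4164169
R(4,3) = 0.4162766 + (0.4162766 − 0.4165391)/63 = 0.4162724
R(4,4) = (256·0.4162724 − 0.4164169) / 255 = 0.4162718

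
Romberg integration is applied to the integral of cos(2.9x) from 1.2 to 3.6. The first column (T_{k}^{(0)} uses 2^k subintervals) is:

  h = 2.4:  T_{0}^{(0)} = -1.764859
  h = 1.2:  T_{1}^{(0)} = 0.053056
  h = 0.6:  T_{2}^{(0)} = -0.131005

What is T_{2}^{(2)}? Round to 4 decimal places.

-0.2491

Richardson extrapolation on the trapezoidal column (denominator 4−1=3):
T_{1}^{(1)} = 0.053056 + (0.053056 − (-1.764859))/3 = 0.659028
T_{2}^{(1)} = -0.131005 + (-0.131005 − 0.053056)/3 = -0.192359
T_{2}^{(2)} = (16·(-0.192359) − 0.659028) / 15 = -0.249118
(Column j=1 coincides with Simpson's rule on the same nodes.)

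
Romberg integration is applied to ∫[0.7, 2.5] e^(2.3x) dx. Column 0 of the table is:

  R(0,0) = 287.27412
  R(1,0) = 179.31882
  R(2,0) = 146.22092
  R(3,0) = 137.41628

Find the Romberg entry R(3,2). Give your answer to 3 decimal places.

Richardson extrapolation on the trapezoidal column (denominator 4−1=3):
R(2,1) = (4·146.22092 − 179.31882) / 3 = 135.18829
R(3,1) = (4·137.41628 − 146.22092) / 3 = 134.48140
R(3,2) = (16·134.48140 − 135.18829) / 15 = 134.43427

134.434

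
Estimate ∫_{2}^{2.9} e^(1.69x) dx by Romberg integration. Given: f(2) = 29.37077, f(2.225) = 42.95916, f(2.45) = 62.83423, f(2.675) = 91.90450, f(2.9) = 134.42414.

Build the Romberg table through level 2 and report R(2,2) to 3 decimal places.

R(0,0) (trapezoid, 1 panel, h=0.9000): 73.70771
R(1,0) (trapezoid, 2 panels, h=0.4500): 65.12926
R(2,0) (trapezoid, 4 panels, h=0.2250): 62.90895
R(1,1) = 65.12926 + (65.12926 − 73.70771)/3 = 62.26978
R(2,1) = 62.90895 + (62.90895 − 65.12926)/3 = 62.16885
R(2,2) = 62.16885 + (62.16885 − 62.26978)/15 = 62.16212

62.162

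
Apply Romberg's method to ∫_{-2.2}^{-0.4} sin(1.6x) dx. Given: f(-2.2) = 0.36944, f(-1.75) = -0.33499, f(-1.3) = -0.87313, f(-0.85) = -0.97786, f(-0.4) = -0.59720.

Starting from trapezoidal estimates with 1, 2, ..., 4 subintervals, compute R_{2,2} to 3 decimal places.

R_{0,0} (trapezoid, 1 panel, h=1.8000): -0.20498
R_{1,0} (trapezoid, 2 panels, h=0.9000): -0.88831
R_{2,0} (trapezoid, 4 panels, h=0.4500): -1.03494
R_{1,1} = -0.88831 + (-0.88831 − (-0.20498))/3 = -1.11609
R_{2,1} = -1.03494 + (-1.03494 − (-0.88831))/3 = -1.08382
R_{2,2} = -1.08382 + (-1.08382 − (-1.11609))/15 = -1.08167

-1.082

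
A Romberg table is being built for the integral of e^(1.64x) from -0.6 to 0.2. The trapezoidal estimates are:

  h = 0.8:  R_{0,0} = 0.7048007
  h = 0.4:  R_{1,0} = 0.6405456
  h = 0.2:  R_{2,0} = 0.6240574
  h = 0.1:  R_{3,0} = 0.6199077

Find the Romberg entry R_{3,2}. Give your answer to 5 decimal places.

0.61852

Richardson extrapolation on the trapezoidal column (denominator 4−1=3):
R_{2,1} = (4·0.6240574 − 0.6405456) / 3 = 0.6185613
R_{3,1} = (4·0.6199077 − 0.6240574) / 3 = 0.6185245
R_{3,2} = 0.6185245 + (0.6185245 − 0.6185613)/15 = 0.6185220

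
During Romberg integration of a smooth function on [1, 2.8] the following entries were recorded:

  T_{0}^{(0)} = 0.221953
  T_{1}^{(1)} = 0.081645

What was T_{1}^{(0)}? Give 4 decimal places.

From T_{1}^{(1)} = (4·T_{1}^{(0)} − T_{0}^{(0)})/3, solve for T_{1}^{(0)}:
4·T_{1}^{(0)} = 3·0.081645 + 0.221953 = 0.466888
T_{1}^{(0)} = 0.116722

0.1167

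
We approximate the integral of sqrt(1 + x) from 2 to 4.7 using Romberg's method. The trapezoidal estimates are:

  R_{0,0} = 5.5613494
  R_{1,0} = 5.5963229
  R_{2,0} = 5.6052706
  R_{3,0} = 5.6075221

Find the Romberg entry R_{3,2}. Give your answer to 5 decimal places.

5.60827

Richardson extrapolation on the trapezoidal column (denominator 4−1=3):
R_{2,1} = (4·5.6052706 − 5.5963229) / 3 = 5.6082532
R_{3,1} = 5.6075221 + (5.6075221 − 5.6052706)/3 = 5.6082726
R_{3,2} = 5.6082726 + (5.6082726 − 5.6082532)/15 = 5.6082739
(Column j=1 coincides with Simpson's rule on the same nodes.)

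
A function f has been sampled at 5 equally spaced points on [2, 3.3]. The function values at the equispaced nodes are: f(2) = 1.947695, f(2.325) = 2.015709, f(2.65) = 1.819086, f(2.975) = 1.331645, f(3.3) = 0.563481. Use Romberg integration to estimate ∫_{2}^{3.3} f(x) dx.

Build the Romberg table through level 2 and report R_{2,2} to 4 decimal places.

2.1164

R_{0,0} (trapezoid, 1 panel, h=1.3000): 1.632264
R_{1,0} (trapezoid, 2 panels, h=0.6500): 1.998538
R_{2,0} (trapezoid, 4 panels, h=0.3250): 2.087159
R_{1,1} = 1.998538 + (1.998538 − 1.632264)/3 = 2.120629
R_{2,1} = 2.087159 + (2.087159 − 1.998538)/3 = 2.116699
R_{2,2} = 2.116699 + (2.116699 − 2.120629)/15 = 2.116437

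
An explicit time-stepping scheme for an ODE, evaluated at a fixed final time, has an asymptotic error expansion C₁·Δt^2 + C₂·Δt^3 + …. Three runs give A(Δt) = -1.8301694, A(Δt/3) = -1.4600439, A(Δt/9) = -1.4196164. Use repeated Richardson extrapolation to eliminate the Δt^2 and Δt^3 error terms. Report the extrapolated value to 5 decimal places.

-1.41459

First eliminate the Δt^2 term (factor 3^2 = 9):
  B₁ = (9·(-1.4600439) − (-1.8301694))/8 = -1.4137782
  B₂ = (9·(-1.4196164) − (-1.4600439))/8 = -1.4145630
Then eliminate the Δt^3 term (factor 3^3 = 27):
  (27·(-1.4145630) − (-1.4137782))/26 = -1.4145932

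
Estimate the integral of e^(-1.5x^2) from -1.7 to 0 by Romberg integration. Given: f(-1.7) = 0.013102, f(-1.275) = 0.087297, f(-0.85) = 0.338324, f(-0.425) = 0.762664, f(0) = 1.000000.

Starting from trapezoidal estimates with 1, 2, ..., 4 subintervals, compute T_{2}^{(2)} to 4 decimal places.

T_{0}^{(0)} (trapezoid, 1 panel, h=1.7000): 0.861137
T_{1}^{(0)} (trapezoid, 2 panels, h=0.8500): 0.718144
T_{2}^{(0)} (trapezoid, 4 panels, h=0.4250): 0.720305
T_{1}^{(1)} = 0.718144 + (0.718144 − 0.861137)/3 = 0.670480
T_{2}^{(1)} = 0.720305 + (0.720305 − 0.718144)/3 = 0.721025
T_{2}^{(2)} = 0.721025 + (0.721025 − 0.670480)/15 = 0.724395

0.7244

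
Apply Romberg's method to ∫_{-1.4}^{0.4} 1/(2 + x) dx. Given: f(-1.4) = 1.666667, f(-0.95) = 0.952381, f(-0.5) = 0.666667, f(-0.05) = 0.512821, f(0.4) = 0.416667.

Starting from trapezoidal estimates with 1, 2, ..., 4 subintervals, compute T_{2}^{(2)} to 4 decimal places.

T_{0}^{(0)} (trapezoid, 1 panel, h=1.8000): 1.875001
T_{1}^{(0)} (trapezoid, 2 panels, h=0.9000): 1.537501
T_{2}^{(0)} (trapezoid, 4 panels, h=0.4500): 1.428091
T_{1}^{(1)} = 1.537501 + (1.537501 − 1.875001)/3 = 1.425001
T_{2}^{(1)} = 1.428091 + (1.428091 − 1.537501)/3 = 1.391621
T_{2}^{(2)} = 1.391621 + (1.391621 − 1.425001)/15 = 1.389396

1.3894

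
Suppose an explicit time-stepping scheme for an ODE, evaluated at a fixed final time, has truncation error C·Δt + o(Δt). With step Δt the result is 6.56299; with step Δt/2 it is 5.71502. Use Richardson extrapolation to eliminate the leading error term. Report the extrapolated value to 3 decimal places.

The leading error scales as Δt; refining by a factor of 2 reduces it by 2^1 = 2.
Extrapolated value = (2·A(Δt/2) − A(Δt)) / (2 − 1)
= (2·5.71502 − 6.56299) / 1
= 4.86705 / 1 = 4.86705

4.867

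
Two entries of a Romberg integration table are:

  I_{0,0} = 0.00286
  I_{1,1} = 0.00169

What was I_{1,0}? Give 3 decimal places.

0.002

From I_{1,1} = (4·I_{1,0} − I_{0,0})/3, solve for I_{1,0}:
4·I_{1,0} = 3·0.00169 + 0.00286 = 0.00793
I_{1,0} = 0.00198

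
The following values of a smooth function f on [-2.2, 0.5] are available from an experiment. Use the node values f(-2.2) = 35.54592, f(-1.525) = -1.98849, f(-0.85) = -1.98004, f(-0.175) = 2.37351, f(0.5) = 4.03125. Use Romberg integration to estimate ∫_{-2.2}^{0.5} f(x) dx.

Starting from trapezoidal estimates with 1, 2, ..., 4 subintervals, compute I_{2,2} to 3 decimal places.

7.968

I_{0,0} (trapezoid, 1 panel, h=2.7000): 53.42918
I_{1,0} (trapezoid, 2 panels, h=1.3500): 24.04154
I_{2,0} (trapezoid, 4 panels, h=0.6750): 12.28066
I_{1,1} = 24.04154 + (24.04154 − 53.42918)/3 = 14.24566
I_{2,1} = 12.28066 + (12.28066 − 24.04154)/3 = 8.36037
I_{2,2} = 8.36037 + (8.36037 − 14.24566)/15 = 7.96802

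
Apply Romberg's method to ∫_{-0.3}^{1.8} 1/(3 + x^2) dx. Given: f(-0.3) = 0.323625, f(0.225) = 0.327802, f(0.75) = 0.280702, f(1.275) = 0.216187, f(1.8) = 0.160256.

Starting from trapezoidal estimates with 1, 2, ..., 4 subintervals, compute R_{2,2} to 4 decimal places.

R_{0,0} (trapezoid, 1 panel, h=2.1000): 0.508075
R_{1,0} (trapezoid, 2 panels, h=1.0500): 0.548775
R_{2,0} (trapezoid, 4 panels, h=0.5250): 0.559982
R_{1,1} = 0.548775 + (0.548775 − 0.508075)/3 = 0.562342
R_{2,1} = 0.559982 + (0.559982 − 0.548775)/3 = 0.563718
R_{2,2} = 0.563718 + (0.563718 − 0.562342)/15 = 0.563810

0.5638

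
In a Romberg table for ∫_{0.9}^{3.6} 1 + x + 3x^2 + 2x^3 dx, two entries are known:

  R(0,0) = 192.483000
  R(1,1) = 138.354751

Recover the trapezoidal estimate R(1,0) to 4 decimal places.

From R(1,1) = (4·R(1,0) − R(0,0))/3, solve for R(1,0):
4·R(1,0) = 3·138.354751 + 192.483000 = 607.547253
R(1,0) = 151.886813

151.8868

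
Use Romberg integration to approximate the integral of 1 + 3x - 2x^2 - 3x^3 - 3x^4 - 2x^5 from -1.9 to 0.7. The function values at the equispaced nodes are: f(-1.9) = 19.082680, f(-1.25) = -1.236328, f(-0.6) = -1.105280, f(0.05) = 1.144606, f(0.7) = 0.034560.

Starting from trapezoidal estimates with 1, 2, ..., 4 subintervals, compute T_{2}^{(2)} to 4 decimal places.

3.3980

T_{0}^{(0)} (trapezoid, 1 panel, h=2.6000): 24.852412
T_{1}^{(0)} (trapezoid, 2 panels, h=1.3000): 10.989342
T_{2}^{(0)} (trapezoid, 4 panels, h=0.6500): 5.435052
T_{1}^{(1)} = 10.989342 + (10.989342 − 24.852412)/3 = 6.368319
T_{2}^{(1)} = 5.435052 + (5.435052 − 10.989342)/3 = 3.583622
T_{2}^{(2)} = 3.583622 + (3.583622 − 6.368319)/15 = 3.397976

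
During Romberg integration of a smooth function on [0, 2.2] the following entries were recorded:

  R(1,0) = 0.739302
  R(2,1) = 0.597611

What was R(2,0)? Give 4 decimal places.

From R(2,1) = (4·R(2,0) − R(1,0))/3, solve for R(2,0):
4·R(2,0) = 3·0.597611 + 0.739302 = 2.532135
R(2,0) = 0.633034

0.6330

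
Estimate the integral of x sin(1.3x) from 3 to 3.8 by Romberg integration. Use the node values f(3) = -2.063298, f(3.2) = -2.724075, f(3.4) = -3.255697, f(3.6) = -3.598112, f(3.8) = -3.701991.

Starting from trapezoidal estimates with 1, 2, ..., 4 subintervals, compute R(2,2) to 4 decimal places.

R(0,0) (trapezoid, 1 panel, h=0.8000): -2.306116
R(1,0) (trapezoid, 2 panels, h=0.4000): -2.455337
R(2,0) (trapezoid, 4 panels, h=0.2000): -2.492106
R(1,1) = -2.455337 + (-2.455337 − (-2.306116))/3 = -2.505077
R(2,1) = -2.492106 + (-2.492106 − (-2.455337))/3 = -2.504362
R(2,2) = -2.504362 + (-2.504362 − (-2.505077))/15 = -2.504314

-2.5043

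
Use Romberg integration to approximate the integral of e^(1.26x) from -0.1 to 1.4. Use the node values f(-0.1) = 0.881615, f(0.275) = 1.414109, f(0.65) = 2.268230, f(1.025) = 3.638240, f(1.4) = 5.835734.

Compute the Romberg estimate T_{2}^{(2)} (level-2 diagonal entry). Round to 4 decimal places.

3.9319

T_{0}^{(0)} (trapezoid, 1 panel, h=1.5000): 5.038012
T_{1}^{(0)} (trapezoid, 2 panels, h=0.7500): 4.220178
T_{2}^{(0)} (trapezoid, 4 panels, h=0.3750): 4.004720
T_{1}^{(1)} = 4.220178 + (4.220178 − 5.038012)/3 = 3.947567
T_{2}^{(1)} = 4.004720 + (4.004720 − 4.220178)/3 = 3.932901
T_{2}^{(2)} = 3.932901 + (3.932901 − 3.947567)/15 = 3.931923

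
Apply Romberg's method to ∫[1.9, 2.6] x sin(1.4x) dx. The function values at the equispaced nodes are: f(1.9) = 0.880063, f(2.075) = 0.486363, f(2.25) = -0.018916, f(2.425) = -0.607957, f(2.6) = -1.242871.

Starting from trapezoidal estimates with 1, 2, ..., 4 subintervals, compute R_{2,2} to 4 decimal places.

-0.0518

R_{0,0} (trapezoid, 1 panel, h=0.7000): -0.126983
R_{1,0} (trapezoid, 2 panels, h=0.3500): -0.070112
R_{2,0} (trapezoid, 4 panels, h=0.1750): -0.056335
R_{1,1} = -0.070112 + (-0.070112 − (-0.126983))/3 = -0.051155
R_{2,1} = -0.056335 + (-0.056335 − (-0.070112))/3 = -0.051743
R_{2,2} = -0.051743 + (-0.051743 − (-0.051155))/15 = -0.051782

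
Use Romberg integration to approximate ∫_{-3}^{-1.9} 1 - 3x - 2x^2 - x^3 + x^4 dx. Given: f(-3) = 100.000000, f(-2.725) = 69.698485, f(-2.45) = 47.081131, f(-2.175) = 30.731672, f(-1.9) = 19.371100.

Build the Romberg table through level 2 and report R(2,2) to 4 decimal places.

56.3974

R(0,0) (trapezoid, 1 panel, h=1.1000): 65.654105
R(1,0) (trapezoid, 2 panels, h=0.5500): 58.721675
R(2,0) (trapezoid, 4 panels, h=0.2750): 56.979130
R(1,1) = 58.721675 + (58.721675 − 65.654105)/3 = 56.410865
R(2,1) = 56.979130 + (56.979130 − 58.721675)/3 = 56.398282
R(2,2) = 56.398282 + (56.398282 − 56.410865)/15 = 56.397443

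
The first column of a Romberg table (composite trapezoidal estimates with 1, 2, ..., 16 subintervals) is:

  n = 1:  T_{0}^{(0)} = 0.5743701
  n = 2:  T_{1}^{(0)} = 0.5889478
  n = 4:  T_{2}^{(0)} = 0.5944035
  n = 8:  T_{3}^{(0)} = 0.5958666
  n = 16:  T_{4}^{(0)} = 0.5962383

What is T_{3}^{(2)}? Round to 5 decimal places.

0.59636

T_{2}^{(1)} = 0.5944035 + (0.5944035 − 0.5889478)/3 = 0.5962221
T_{3}^{(1)} = (4·0.5958666 − 0.5944035) / 3 = 0.5963543
T_{3}^{(2)} = 0.5963543 + (0.5963543 − 0.5962221)/15 = 0.5963631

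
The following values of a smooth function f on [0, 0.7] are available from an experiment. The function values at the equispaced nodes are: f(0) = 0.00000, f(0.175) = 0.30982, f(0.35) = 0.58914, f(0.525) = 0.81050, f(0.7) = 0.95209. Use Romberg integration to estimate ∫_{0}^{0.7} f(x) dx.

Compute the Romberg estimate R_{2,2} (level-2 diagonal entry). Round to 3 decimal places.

0.386

R_{0,0} (trapezoid, 1 panel, h=0.7000): 0.33323
R_{1,0} (trapezoid, 2 panels, h=0.3500): 0.37281
R_{2,0} (trapezoid, 4 panels, h=0.1750): 0.38246
R_{1,1} = 0.37281 + (0.37281 − 0.33323)/3 = 0.38600
R_{2,1} = 0.38246 + (0.38246 − 0.37281)/3 = 0.38568
R_{2,2} = 0.38568 + (0.38568 − 0.38600)/15 = 0.38566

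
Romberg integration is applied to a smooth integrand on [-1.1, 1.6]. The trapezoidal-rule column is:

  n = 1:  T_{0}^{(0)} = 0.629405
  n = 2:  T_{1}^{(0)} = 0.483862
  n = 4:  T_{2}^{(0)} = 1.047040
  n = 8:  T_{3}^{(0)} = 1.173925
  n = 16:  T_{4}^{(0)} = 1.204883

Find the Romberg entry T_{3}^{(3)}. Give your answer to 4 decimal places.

1.2138

Richardson extrapolation on the trapezoidal column (denominator 4−1=3):
T_{1}^{(1)} = 0.483862 + (0.483862 − 0.629405)/3 = 0.435348
T_{2}^{(1)} = 1.047040 + (1.047040 − 0.483862)/3 = 1.234766
T_{3}^{(1)} = 1.173925 + (1.173925 − 1.047040)/3 = 1.216220
T_{2}^{(2)} = (16·1.234766 − 0.435348) / 15 = 1.288061
T_{3}^{(2)} = (16·1.216220 − 1.234766) / 15 = 1.214984
T_{3}^{(3)} = (64·1.214984 − 1.288061) / 63 = 1.213824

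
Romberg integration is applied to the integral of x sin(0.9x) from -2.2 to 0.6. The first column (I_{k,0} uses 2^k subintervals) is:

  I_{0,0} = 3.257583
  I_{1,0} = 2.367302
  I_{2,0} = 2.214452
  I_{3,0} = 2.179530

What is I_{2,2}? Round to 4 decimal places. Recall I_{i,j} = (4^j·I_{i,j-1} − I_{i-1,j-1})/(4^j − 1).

2.1697

I_{1,1} = (4·2.367302 − 3.257583) / 3 = 2.070542
I_{2,1} = (4·2.214452 − 2.367302) / 3 = 2.163502
I_{2,2} = (16·2.163502 − 2.070542) / 15 = 2.169699
(Column j=1 coincides with Simpson's rule on the same nodes.)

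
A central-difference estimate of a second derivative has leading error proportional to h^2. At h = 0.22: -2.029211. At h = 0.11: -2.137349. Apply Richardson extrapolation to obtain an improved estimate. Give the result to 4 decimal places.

The leading error scales as h^2; refining by a factor of 2 reduces it by 2^2 = 4.
Extrapolated value = (4·A(h/2) − A(h)) / (4 − 1)
= (4·(-2.137349) − (-2.029211)) / 3
= -6.520185 / 3 = -2.173395

-2.1734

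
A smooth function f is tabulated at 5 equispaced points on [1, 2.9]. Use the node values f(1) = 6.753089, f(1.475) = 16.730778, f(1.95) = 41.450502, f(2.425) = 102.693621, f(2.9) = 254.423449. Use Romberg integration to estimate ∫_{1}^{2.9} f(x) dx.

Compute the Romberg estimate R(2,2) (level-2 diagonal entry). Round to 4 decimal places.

129.7747

R(0,0) (trapezoid, 1 panel, h=1.9000): 248.117711
R(1,0) (trapezoid, 2 panels, h=0.9500): 163.436832
R(2,0) (trapezoid, 4 panels, h=0.4750): 138.445006
R(1,1) = 163.436832 + (163.436832 − 248.117711)/3 = 135.209872
R(2,1) = 138.445006 + (138.445006 − 163.436832)/3 = 130.114397
R(2,2) = 130.114397 + (130.114397 − 135.209872)/15 = 129.774699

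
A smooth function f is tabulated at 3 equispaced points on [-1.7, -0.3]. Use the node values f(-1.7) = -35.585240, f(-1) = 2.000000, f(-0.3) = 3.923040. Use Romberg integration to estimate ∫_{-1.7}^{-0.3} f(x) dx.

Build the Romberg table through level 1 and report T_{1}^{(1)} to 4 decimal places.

T_{0}^{(0)} (trapezoid, 1 panel, h=1.4000): -22.163540
T_{1}^{(0)} (trapezoid, 2 panels, h=0.7000): -9.681770
T_{1}^{(1)} = -9.681770 + (-9.681770 − (-22.163540))/3 = -5.521180

-5.5212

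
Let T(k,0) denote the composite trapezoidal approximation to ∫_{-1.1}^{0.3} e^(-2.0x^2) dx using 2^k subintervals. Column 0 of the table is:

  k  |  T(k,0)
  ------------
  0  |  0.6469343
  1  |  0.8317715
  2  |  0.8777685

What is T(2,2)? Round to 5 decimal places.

0.89308

T(1,1) = (4·0.8317715 − 0.6469343) / 3 = 0.8933839
T(2,1) = (4·0.8777685 − 0.8317715) / 3 = 0.8931008
T(2,2) = 0.8931008 + (0.8931008 − 0.8933839)/15 = 0.8930819
(Column j=1 coincides with Simpson's rule on the same nodes.)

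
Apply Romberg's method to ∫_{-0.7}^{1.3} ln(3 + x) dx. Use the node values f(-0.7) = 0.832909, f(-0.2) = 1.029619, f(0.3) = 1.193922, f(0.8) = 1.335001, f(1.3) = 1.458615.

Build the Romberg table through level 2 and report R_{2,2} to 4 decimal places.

2.3563

R_{0,0} (trapezoid, 1 panel, h=2.0000): 2.291524
R_{1,0} (trapezoid, 2 panels, h=1.0000): 2.339684
R_{2,0} (trapezoid, 4 panels, h=0.5000): 2.352152
R_{1,1} = 2.339684 + (2.339684 − 2.291524)/3 = 2.355737
R_{2,1} = 2.352152 + (2.352152 − 2.339684)/3 = 2.356308
R_{2,2} = 2.356308 + (2.356308 − 2.355737)/15 = 2.356346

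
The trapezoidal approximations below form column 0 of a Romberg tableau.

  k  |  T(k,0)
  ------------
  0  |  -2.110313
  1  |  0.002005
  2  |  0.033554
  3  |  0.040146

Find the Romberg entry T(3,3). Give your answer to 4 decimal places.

0.0429

T(1,1) = (4·0.002005 − (-2.110313)) / 3 = 0.706111
T(2,1) = 0.033554 + (0.033554 − 0.002005)/3 = 0.044070
T(3,1) = (4·0.040146 − 0.033554) / 3 = 0.042343
T(2,2) = (16·0.044070 − 0.706111) / 15 = -0.000066
T(3,2) = (16·0.042343 − 0.044070) / 15 = 0.042228
T(3,3) = (64·0.042228 − (-0.000066)) / 63 = 0.042899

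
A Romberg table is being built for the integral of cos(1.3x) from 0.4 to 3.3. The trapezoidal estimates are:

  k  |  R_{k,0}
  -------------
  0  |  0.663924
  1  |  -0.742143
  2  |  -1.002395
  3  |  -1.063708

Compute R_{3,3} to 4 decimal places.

R_{1,1} = -0.742143 + (-0.742143 − 0.663924)/3 = -1.210832
R_{2,1} = -1.002395 + (-1.002395 − (-0.742143))/3 = -1.089146
R_{3,1} = -1.063708 + (-1.063708 − (-1.002395))/3 = -1.084146
R_{2,2} = (16·(-1.089146) − (-1.210832)) / 15 = -1.081034
R_{3,2} = (16·(-1.084146) − (-1.089146)) / 15 = -1.083813
R_{3,3} = (64·(-1.083813) − (-1.081034)) / 63 = -1.083857

-1.0839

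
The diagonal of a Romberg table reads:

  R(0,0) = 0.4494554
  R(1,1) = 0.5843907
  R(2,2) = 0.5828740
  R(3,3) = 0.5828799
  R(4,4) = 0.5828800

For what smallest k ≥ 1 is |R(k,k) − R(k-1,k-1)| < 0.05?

k = 2

|R(1,1) − R(0,0)| = 0.1349353 ≥ 0.05
|R(2,2) − R(1,1)| = 0.0015167 < 0.05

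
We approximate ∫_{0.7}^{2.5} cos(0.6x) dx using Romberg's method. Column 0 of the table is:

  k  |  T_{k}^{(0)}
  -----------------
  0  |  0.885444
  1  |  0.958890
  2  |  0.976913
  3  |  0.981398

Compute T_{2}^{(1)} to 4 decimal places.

Richardson extrapolation on the trapezoidal column (denominator 4−1=3):
T_{2}^{(1)} = (4·0.976913 − 0.958890) / 3 = 0.982921

0.9829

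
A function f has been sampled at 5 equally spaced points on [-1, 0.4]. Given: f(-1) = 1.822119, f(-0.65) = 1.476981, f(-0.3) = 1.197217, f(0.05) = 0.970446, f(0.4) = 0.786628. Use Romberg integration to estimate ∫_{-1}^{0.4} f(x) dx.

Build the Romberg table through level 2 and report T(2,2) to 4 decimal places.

T(0,0) (trapezoid, 1 panel, h=1.4000): 1.826123
T(1,0) (trapezoid, 2 panels, h=0.7000): 1.751113
T(2,0) (trapezoid, 4 panels, h=0.3500): 1.732156
T(1,1) = 1.751113 + (1.751113 − 1.826123)/3 = 1.726110
T(2,1) = 1.732156 + (1.732156 − 1.751113)/3 = 1.725837
T(2,2) = 1.725837 + (1.725837 − 1.726110)/15 = 1.725819

1.7258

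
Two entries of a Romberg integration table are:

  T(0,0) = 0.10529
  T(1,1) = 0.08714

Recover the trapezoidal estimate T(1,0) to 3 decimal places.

From T(1,1) = (4·T(1,0) − T(0,0))/3, solve for T(1,0):
4·T(1,0) = 3·0.08714 + 0.10529 = 0.36671
T(1,0) = 0.09168

0.092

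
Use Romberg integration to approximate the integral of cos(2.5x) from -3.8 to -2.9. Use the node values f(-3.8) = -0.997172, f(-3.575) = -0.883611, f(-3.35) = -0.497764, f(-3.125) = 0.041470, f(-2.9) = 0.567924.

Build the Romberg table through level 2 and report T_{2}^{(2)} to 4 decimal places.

T_{0}^{(0)} (trapezoid, 1 panel, h=0.9000): -0.193162
T_{1}^{(0)} (trapezoid, 2 panels, h=0.4500): -0.320575
T_{2}^{(0)} (trapezoid, 4 panels, h=0.2250): -0.349769
T_{1}^{(1)} = -0.320575 + (-0.320575 − (-0.193162))/3 = -0.363046
T_{2}^{(1)} = -0.349769 + (-0.349769 − (-0.320575))/3 = -0.359500
T_{2}^{(2)} = -0.359500 + (-0.359500 − (-0.363046))/15 = -0.359264

-0.3593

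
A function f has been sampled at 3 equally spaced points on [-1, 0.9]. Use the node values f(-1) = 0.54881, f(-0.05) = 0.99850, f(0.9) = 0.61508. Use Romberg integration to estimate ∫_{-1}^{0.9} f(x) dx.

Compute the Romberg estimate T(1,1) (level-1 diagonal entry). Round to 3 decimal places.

T(0,0) (trapezoid, 1 panel, h=1.9000): 1.10570
T(1,0) (trapezoid, 2 panels, h=0.9500): 1.50142
T(1,1) = 1.50142 + (1.50142 − 1.10570)/3 = 1.63333

1.633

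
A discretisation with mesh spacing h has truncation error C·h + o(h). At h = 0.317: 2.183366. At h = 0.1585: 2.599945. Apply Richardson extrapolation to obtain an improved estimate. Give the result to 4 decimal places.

3.0165

Extrapolated value = (2·A(h/2) − A(h)) / (2 − 1)
= (2·2.599945 − 2.183366) / 1
= 3.016524 / 1 = 3.016524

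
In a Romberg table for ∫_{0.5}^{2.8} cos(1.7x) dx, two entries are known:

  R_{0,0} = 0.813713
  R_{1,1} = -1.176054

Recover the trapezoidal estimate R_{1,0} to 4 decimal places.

-0.6786

From R_{1,1} = (4·R_{1,0} − R_{0,0})/3, solve for R_{1,0}:
4·R_{1,0} = 3·(-1.176054) + 0.813713 = -2.714449
R_{1,0} = -0.678612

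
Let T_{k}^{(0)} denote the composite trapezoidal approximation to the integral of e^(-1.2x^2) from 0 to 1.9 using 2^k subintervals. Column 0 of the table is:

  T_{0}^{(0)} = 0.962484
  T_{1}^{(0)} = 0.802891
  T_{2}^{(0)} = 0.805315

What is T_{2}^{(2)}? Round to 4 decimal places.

Richardson extrapolation on the trapezoidal column (denominator 4−1=3):
T_{1}^{(1)} = (4·0.802891 − 0.962484) / 3 = 0.749693
T_{2}^{(1)} = (4·0.805315 − 0.802891) / 3 = 0.806123
T_{2}^{(2)} = (16·0.806123 − 0.749693) / 15 = 0.809885

0.8099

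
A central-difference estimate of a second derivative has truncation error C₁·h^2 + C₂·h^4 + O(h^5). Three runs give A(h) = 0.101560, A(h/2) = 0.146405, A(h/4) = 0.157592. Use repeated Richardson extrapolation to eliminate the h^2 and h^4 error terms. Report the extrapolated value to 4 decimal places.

0.1613

First eliminate the h^2 term (factor 2^2 = 4):
  B₁ = (4·0.146405 − 0.101560)/3 = 0.161353
  B₂ = (4·0.157592 − 0.146405)/3 = 0.161321
Then eliminate the h^4 term (factor 2^4 = 16):
  (16·0.161321 − 0.161353)/15 = 0.161319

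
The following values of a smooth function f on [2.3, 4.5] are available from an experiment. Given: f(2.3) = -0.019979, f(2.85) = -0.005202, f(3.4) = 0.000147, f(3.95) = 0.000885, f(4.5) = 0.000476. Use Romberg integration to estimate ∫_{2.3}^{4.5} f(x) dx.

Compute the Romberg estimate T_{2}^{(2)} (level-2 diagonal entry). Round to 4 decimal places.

T_{0}^{(0)} (trapezoid, 1 panel, h=2.2000): -0.021453
T_{1}^{(0)} (trapezoid, 2 panels, h=1.1000): -0.010565
T_{2}^{(0)} (trapezoid, 4 panels, h=0.5500): -0.007657
T_{1}^{(1)} = -0.010565 + (-0.010565 − (-0.021453))/3 = -0.006936
T_{2}^{(1)} = -0.007657 + (-0.007657 − (-0.010565))/3 = -0.006688
T_{2}^{(2)} = -0.006688 + (-0.006688 − (-0.006936))/15 = -0.006671

-0.0067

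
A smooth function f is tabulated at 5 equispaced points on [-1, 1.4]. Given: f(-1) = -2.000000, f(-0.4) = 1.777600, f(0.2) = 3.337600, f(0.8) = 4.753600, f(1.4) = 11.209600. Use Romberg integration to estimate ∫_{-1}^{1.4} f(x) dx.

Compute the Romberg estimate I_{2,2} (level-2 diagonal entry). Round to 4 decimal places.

I_{0,0} (trapezoid, 1 panel, h=2.4000): 11.051520
I_{1,0} (trapezoid, 2 panels, h=1.2000): 9.530880
I_{2,0} (trapezoid, 4 panels, h=0.6000): 8.684160
I_{1,1} = 9.530880 + (9.530880 − 11.051520)/3 = 9.024000
I_{2,1} = 8.684160 + (8.684160 − 9.530880)/3 = 8.401920
I_{2,2} = 8.401920 + (8.401920 − 9.024000)/15 = 8.360448

8.3604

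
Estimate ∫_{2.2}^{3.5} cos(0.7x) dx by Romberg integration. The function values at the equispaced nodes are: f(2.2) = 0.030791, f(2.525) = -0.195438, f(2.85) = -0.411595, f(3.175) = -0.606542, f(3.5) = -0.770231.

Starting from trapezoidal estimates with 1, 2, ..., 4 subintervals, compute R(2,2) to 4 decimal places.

R(0,0) (trapezoid, 1 panel, h=1.3000): -0.480636
R(1,0) (trapezoid, 2 panels, h=0.6500): -0.507855
R(2,0) (trapezoid, 4 panels, h=0.3250): -0.514571
R(1,1) = -0.507855 + (-0.507855 − (-0.480636))/3 = -0.516928
R(2,1) = -0.514571 + (-0.514571 − (-0.507855))/3 = -0.516810
R(2,2) = -0.516810 + (-0.516810 − (-0.516928))/15 = -0.516802

-0.5168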